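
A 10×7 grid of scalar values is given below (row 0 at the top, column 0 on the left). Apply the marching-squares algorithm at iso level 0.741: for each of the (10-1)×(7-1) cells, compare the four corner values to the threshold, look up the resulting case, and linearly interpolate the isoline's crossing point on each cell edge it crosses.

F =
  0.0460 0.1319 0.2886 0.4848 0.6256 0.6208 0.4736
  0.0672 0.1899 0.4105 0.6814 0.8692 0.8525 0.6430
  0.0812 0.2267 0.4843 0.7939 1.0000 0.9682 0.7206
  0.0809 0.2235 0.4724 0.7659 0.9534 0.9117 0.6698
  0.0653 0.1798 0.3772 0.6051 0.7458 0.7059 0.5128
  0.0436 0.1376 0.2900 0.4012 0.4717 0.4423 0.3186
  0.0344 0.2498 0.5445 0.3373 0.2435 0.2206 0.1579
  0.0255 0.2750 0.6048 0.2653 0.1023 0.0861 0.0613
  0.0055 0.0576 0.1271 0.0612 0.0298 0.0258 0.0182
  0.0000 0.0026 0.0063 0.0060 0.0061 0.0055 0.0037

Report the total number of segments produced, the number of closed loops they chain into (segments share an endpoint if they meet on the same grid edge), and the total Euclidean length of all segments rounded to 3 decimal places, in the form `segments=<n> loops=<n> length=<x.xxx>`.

segments=14 loops=1 length=10.401

cell (0,3): code 0100 → (0.474,4.000)–(1.000,3.317)
cell (0,4): code 1100 → (0.519,5.000)–(0.474,4.000)
cell (0,5): code 1000 → (1.000,5.532)–(0.519,5.000)
cell (1,2): code 0100 → (1.530,3.000)–(2.000,2.829)
cell (1,3): code 1110 → (1.000,3.317)–(1.530,3.000)
cell (1,5): code 1001 → (2.000,5.918)–(1.000,5.532)
cell (2,2): code 0110 → (2.000,2.829)–(3.000,2.915)
cell (2,5): code 1001 → (3.000,5.706)–(2.000,5.918)
cell (3,2): code 0010 → (3.000,2.915)–(3.155,3.000)
cell (3,3): code 0111 → (3.155,3.000)–(4.000,3.966)
cell (3,4): code 1011 → (4.000,4.120)–(3.829,5.000)
cell (3,5): code 0001 → (3.829,5.000)–(3.000,5.706)
cell (4,3): code 0010 → (4.000,3.966)–(4.018,4.000)
cell (4,4): code 0001 → (4.018,4.000)–(4.000,4.120)
total: 14 segments, chained into 1 closed loop(s), length Σ = 10.400962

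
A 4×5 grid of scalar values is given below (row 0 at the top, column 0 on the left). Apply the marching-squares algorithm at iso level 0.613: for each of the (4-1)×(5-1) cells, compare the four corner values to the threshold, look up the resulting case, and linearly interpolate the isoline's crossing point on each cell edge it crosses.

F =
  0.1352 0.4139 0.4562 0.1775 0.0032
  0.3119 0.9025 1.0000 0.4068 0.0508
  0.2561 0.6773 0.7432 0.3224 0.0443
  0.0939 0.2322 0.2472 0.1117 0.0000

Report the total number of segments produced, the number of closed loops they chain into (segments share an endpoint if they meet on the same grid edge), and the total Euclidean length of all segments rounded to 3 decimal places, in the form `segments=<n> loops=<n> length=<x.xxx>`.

segments=8 loops=1 length=6.477

cell (0,0): code 0100 → (0.407,1.000)–(1.000,0.510)
cell (0,1): code 1100 → (0.288,2.000)–(0.407,1.000)
cell (0,2): code 1000 → (1.000,2.652)–(0.288,2.000)
cell (1,0): code 0110 → (1.000,0.510)–(2.000,0.847)
cell (1,2): code 1001 → (2.000,2.309)–(1.000,2.652)
cell (2,0): code 0010 → (2.000,0.847)–(2.144,1.000)
cell (2,1): code 0011 → (2.144,1.000)–(2.263,2.000)
cell (2,2): code 0001 → (2.263,2.000)–(2.000,2.309)
total: 8 segments, chained into 1 closed loop(s), length Σ = 6.476989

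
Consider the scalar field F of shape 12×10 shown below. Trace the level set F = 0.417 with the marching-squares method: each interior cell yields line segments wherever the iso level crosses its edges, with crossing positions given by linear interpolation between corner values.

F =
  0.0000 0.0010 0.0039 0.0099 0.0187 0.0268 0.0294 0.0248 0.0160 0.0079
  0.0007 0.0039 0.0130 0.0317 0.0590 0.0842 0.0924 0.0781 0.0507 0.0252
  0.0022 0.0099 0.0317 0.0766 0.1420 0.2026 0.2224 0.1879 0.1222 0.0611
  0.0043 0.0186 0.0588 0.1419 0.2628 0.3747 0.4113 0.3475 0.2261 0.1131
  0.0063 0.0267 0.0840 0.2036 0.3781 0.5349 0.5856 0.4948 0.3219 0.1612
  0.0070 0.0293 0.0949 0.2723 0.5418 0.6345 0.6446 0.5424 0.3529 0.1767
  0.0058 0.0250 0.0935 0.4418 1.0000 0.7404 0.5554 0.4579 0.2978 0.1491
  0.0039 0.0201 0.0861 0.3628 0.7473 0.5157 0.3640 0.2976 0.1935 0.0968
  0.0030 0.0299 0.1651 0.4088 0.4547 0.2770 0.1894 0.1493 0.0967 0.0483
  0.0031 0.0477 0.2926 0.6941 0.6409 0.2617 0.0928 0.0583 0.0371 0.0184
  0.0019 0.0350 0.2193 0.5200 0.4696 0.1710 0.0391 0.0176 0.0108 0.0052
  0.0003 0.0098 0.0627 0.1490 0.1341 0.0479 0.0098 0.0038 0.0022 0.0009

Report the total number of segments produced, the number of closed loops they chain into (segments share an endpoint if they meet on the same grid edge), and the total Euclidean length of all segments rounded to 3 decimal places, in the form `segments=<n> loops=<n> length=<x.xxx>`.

segments=26 loops=1 length=20.327

cell (3,4): code 0100 → (3.264,5.000)–(4.000,4.248)
cell (3,5): code 1100 → (3.033,6.000)–(3.264,5.000)
cell (3,6): code 1100 → (3.472,7.000)–(3.033,6.000)
cell (3,7): code 1000 → (4.000,7.450)–(3.472,7.000)
cell (4,3): code 0100 → (4.238,4.000)–(5.000,3.537)
cell (4,4): code 1110 → (4.000,4.248)–(4.238,4.000)
cell (4,7): code 1001 → (5.000,7.662)–(4.000,7.450)
cell (5,2): code 0100 → (5.854,3.000)–(6.000,2.929)
cell (5,3): code 1110 → (5.000,3.537)–(5.854,3.000)
cell (5,7): code 1001 → (6.000,7.255)–(5.000,7.662)
cell (6,2): code 0010 → (6.000,2.929)–(6.314,3.000)
cell (6,3): code 0111 → (6.314,3.000)–(7.000,3.141)
cell (6,5): code 1011 → (7.000,5.651)–(6.723,6.000)
cell (6,6): code 0011 → (6.723,6.000)–(6.255,7.000)
cell (6,7): code 0001 → (6.255,7.000)–(6.000,7.255)
cell (7,3): code 0110 → (7.000,3.141)–(8.000,3.179)
cell (7,4): code 1011 → (8.000,4.212)–(7.413,5.000)
cell (7,5): code 0001 → (7.413,5.000)–(7.000,5.651)
cell (8,2): code 0100 → (8.029,3.000)–(9.000,2.310)
cell (8,3): code 1110 → (8.000,3.179)–(8.029,3.000)
cell (8,4): code 1001 → (9.000,4.590)–(8.000,4.212)
cell (9,2): code 0110 → (9.000,2.310)–(10.000,2.657)
cell (9,4): code 1001 → (10.000,4.176)–(9.000,4.590)
cell (10,2): code 0010 → (10.000,2.657)–(10.278,3.000)
cell (10,3): code 0011 → (10.278,3.000)–(10.157,4.000)
cell (10,4): code 0001 → (10.157,4.000)–(10.000,4.176)
total: 26 segments, chained into 1 closed loop(s), length Σ = 20.326656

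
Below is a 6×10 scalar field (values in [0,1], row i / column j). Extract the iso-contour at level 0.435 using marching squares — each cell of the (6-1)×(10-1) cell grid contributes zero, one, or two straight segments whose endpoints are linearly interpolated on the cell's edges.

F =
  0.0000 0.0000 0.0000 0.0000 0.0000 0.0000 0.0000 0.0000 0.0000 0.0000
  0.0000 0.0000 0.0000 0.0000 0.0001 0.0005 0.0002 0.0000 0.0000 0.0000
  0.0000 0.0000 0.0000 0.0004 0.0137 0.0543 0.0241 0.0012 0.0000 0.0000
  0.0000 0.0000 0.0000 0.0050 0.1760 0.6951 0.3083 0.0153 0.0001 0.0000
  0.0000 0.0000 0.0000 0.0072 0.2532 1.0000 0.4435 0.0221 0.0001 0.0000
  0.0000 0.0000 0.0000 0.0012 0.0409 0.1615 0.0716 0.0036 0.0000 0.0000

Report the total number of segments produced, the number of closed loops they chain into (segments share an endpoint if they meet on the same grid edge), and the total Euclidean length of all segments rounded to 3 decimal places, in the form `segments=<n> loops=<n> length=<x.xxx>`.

cell (2,4): code 0100 → (2.594,5.000)–(3.000,4.499)
cell (2,5): code 1000 → (3.000,5.672)–(2.594,5.000)
cell (3,4): code 0110 → (3.000,4.499)–(4.000,4.243)
cell (3,5): code 1101 → (3.937,6.000)–(3.000,5.672)
cell (3,6): code 1000 → (4.000,6.020)–(3.937,6.000)
cell (4,4): code 0010 → (4.000,4.243)–(4.674,5.000)
cell (4,5): code 0011 → (4.674,5.000)–(4.023,6.000)
cell (4,6): code 0001 → (4.023,6.000)–(4.000,6.020)
total: 8 segments, chained into 1 closed loop(s), length Σ = 5.757986

segments=8 loops=1 length=5.758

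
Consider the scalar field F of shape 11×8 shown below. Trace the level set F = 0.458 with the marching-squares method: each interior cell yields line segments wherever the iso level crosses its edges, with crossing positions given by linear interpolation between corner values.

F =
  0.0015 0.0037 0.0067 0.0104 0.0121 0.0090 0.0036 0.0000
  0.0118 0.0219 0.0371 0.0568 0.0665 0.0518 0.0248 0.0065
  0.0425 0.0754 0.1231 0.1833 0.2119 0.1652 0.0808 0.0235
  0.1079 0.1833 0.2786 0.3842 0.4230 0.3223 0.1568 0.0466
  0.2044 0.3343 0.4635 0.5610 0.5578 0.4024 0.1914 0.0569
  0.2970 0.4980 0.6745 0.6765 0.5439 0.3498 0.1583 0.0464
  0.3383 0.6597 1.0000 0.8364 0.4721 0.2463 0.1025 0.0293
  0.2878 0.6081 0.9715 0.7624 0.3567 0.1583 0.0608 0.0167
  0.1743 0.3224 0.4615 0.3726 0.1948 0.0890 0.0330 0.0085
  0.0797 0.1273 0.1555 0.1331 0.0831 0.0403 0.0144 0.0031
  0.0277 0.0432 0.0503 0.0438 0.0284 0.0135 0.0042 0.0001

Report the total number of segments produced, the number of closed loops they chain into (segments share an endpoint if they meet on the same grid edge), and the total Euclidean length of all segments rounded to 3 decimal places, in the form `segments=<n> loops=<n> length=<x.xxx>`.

segments=18 loops=1 length=13.887

cell (3,1): code 0100 → (3.970,2.000)–(4.000,1.957)
cell (3,2): code 1100 → (3.417,3.000)–(3.970,2.000)
cell (3,3): code 1100 → (3.260,4.000)–(3.417,3.000)
cell (3,4): code 1000 → (4.000,4.642)–(3.260,4.000)
cell (4,0): code 0100 → (4.756,1.000)–(5.000,0.801)
cell (4,1): code 1110 → (4.000,1.957)–(4.756,1.000)
cell (4,4): code 1001 → (5.000,4.443)–(4.000,4.642)
cell (5,0): code 0110 → (5.000,0.801)–(6.000,0.372)
cell (5,4): code 1001 → (6.000,4.062)–(5.000,4.443)
cell (6,0): code 0110 → (6.000,0.372)–(7.000,0.531)
cell (6,3): code 1011 → (7.000,3.750)–(6.122,4.000)
cell (6,4): code 0001 → (6.122,4.000)–(6.000,4.062)
cell (7,0): code 0010 → (7.000,0.531)–(7.525,1.000)
cell (7,1): code 0111 → (7.525,1.000)–(8.000,1.975)
cell (7,2): code 1011 → (8.000,2.039)–(7.781,3.000)
cell (7,3): code 0001 → (7.781,3.000)–(7.000,3.750)
cell (8,1): code 0010 → (8.000,1.975)–(8.011,2.000)
cell (8,2): code 0001 → (8.011,2.000)–(8.000,2.039)
total: 18 segments, chained into 1 closed loop(s), length Σ = 13.886915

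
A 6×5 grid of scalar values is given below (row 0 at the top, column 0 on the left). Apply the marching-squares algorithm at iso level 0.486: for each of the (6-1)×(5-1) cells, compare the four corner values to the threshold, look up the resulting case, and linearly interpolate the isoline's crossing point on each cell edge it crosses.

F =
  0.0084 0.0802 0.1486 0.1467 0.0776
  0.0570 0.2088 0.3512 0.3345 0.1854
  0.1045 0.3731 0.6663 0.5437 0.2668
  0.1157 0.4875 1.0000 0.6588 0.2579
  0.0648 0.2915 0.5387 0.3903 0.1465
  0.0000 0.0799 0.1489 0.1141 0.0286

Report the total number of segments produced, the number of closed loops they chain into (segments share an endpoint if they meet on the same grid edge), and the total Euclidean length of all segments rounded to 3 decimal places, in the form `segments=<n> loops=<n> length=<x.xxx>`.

cell (1,1): code 0100 → (1.428,2.000)–(2.000,1.385)
cell (1,2): code 1100 → (1.724,3.000)–(1.428,2.000)
cell (1,3): code 1000 → (2.000,3.208)–(1.724,3.000)
cell (2,0): code 0100 → (2.987,1.000)–(3.000,0.996)
cell (2,1): code 1110 → (2.000,1.385)–(2.987,1.000)
cell (2,3): code 1001 → (3.000,3.431)–(2.000,3.208)
cell (3,0): code 0010 → (3.000,0.996)–(3.008,1.000)
cell (3,1): code 0111 → (3.008,1.000)–(4.000,1.787)
cell (3,2): code 1011 → (4.000,2.355)–(3.644,3.000)
cell (3,3): code 0001 → (3.644,3.000)–(3.000,3.431)
cell (4,1): code 0010 → (4.000,1.787)–(4.135,2.000)
cell (4,2): code 0001 → (4.135,2.000)–(4.000,2.355)
total: 12 segments, chained into 1 closed loop(s), length Σ = 7.745116

segments=12 loops=1 length=7.745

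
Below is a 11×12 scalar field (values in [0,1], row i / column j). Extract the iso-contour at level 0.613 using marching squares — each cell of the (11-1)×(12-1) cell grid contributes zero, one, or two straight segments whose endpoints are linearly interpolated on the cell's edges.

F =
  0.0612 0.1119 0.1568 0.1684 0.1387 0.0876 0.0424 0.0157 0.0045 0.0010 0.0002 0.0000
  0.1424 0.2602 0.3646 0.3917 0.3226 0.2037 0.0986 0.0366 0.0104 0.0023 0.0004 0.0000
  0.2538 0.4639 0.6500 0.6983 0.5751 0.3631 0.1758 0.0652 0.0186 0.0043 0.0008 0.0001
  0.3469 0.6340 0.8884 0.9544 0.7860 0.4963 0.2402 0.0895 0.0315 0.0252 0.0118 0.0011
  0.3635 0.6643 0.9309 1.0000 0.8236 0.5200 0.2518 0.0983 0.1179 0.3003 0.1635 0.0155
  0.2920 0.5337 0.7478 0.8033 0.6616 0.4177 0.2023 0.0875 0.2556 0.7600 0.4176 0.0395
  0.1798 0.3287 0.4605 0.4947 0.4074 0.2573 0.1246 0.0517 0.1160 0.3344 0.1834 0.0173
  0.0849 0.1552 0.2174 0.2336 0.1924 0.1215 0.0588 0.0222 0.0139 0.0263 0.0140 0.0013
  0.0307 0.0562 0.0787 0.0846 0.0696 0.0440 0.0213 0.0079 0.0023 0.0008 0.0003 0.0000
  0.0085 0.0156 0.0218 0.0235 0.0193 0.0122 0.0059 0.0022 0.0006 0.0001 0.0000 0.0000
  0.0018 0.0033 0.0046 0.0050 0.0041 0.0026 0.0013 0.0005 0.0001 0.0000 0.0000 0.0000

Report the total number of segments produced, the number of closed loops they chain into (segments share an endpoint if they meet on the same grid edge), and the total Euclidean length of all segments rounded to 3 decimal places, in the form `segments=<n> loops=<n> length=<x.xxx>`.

segments=20 loops=2 length=14.091

cell (1,1): code 0100 → (1.870,2.000)–(2.000,1.801)
cell (1,2): code 1100 → (1.722,3.000)–(1.870,2.000)
cell (1,3): code 1000 → (2.000,3.692)–(1.722,3.000)
cell (2,0): code 0100 → (2.877,1.000)–(3.000,0.927)
cell (2,1): code 1110 → (2.000,1.801)–(2.877,1.000)
cell (2,3): code 1101 → (2.180,4.000)–(2.000,3.692)
cell (2,4): code 1000 → (3.000,4.597)–(2.180,4.000)
cell (3,0): code 0110 → (3.000,0.927)–(4.000,0.829)
cell (3,4): code 1001 → (4.000,4.694)–(3.000,4.597)
cell (4,0): code 0010 → (4.000,0.829)–(4.393,1.000)
cell (4,1): code 0111 → (4.393,1.000)–(5.000,1.370)
cell (4,4): code 1001 → (5.000,4.199)–(4.000,4.694)
cell (4,8): code 0100 → (4.680,9.000)–(5.000,8.709)
cell (4,9): code 1000 → (5.000,9.429)–(4.680,9.000)
cell (5,1): code 0010 → (5.000,1.370)–(5.469,2.000)
cell (5,2): code 0011 → (5.469,2.000)–(5.617,3.000)
cell (5,3): code 0011 → (5.617,3.000)–(5.191,4.000)
cell (5,4): code 0001 → (5.191,4.000)–(5.000,4.199)
cell (5,8): code 0010 → (5.000,8.709)–(5.345,9.000)
cell (5,9): code 0001 → (5.345,9.000)–(5.000,9.429)
total: 20 segments, chained into 2 closed loop(s), length Σ = 14.090680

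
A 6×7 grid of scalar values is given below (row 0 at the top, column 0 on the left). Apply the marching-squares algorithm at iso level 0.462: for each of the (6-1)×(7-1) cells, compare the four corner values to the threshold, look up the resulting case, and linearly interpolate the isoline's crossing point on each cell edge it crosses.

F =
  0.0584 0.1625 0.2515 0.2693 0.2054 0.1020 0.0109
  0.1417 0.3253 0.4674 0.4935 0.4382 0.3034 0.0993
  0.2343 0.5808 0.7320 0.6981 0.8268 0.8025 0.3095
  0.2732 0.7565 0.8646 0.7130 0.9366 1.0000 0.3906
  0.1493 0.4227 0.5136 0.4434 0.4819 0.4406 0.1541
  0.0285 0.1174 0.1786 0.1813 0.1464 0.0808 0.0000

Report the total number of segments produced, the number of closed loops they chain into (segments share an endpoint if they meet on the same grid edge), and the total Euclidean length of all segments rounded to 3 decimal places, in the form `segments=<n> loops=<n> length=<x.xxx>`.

segments=20 loops=1 length=14.261

cell (0,1): code 0100 → (0.975,2.000)–(1.000,1.962)
cell (0,2): code 1100 → (0.860,3.000)–(0.975,2.000)
cell (0,3): code 1000 → (1.000,3.570)–(0.860,3.000)
cell (1,0): code 0100 → (1.535,1.000)–(2.000,0.657)
cell (1,1): code 1110 → (1.000,1.962)–(1.535,1.000)
cell (1,3): code 1101 → (1.061,4.000)–(1.000,3.570)
cell (1,4): code 1100 → (1.318,5.000)–(1.061,4.000)
cell (1,5): code 1000 → (2.000,5.691)–(1.318,5.000)
cell (2,0): code 0110 → (2.000,0.657)–(3.000,0.391)
cell (2,5): code 1001 → (3.000,5.883)–(2.000,5.691)
cell (3,0): code 0010 → (3.000,0.391)–(3.882,1.000)
cell (3,1): code 0111 → (3.882,1.000)–(4.000,1.432)
cell (3,2): code 1011 → (4.000,2.735)–(3.931,3.000)
cell (3,3): code 0111 → (3.931,3.000)–(4.000,3.483)
cell (3,4): code 1011 → (4.000,4.482)–(3.962,5.000)
cell (3,5): code 0001 → (3.962,5.000)–(3.000,5.883)
cell (4,1): code 0010 → (4.000,1.432)–(4.154,2.000)
cell (4,2): code 0001 → (4.154,2.000)–(4.000,2.735)
cell (4,3): code 0010 → (4.000,3.483)–(4.059,4.000)
cell (4,4): code 0001 → (4.059,4.000)–(4.000,4.482)
total: 20 segments, chained into 1 closed loop(s), length Σ = 14.260570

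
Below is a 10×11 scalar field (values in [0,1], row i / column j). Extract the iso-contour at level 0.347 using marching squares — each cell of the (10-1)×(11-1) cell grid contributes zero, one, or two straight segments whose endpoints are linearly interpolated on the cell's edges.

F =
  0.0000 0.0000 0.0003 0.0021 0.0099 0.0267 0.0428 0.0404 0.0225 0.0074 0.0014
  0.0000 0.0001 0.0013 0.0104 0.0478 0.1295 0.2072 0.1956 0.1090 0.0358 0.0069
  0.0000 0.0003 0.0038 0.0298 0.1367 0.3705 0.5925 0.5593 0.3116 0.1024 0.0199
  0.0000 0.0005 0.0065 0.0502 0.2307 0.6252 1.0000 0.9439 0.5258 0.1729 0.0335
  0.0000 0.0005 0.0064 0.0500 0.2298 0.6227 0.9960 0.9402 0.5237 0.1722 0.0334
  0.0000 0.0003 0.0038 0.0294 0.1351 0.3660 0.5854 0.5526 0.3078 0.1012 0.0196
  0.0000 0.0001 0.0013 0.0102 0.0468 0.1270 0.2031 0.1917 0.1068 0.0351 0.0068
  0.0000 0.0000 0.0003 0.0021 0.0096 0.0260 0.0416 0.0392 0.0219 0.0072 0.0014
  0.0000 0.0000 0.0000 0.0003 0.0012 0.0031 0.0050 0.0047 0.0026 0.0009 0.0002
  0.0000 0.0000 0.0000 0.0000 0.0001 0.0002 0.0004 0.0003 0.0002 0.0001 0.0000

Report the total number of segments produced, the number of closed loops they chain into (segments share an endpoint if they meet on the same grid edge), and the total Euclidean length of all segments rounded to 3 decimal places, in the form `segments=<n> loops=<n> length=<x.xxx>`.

cell (1,4): code 0100 → (1.902,5.000)–(2.000,4.899)
cell (1,5): code 1100 → (1.363,6.000)–(1.902,5.000)
cell (1,6): code 1100 → (1.416,7.000)–(1.363,6.000)
cell (1,7): code 1000 → (2.000,7.857)–(1.416,7.000)
cell (2,4): code 0110 → (2.000,4.899)–(3.000,4.295)
cell (2,7): code 1101 → (2.165,8.000)–(2.000,7.857)
cell (2,8): code 1000 → (3.000,8.507)–(2.165,8.000)
cell (3,4): code 0110 → (3.000,4.295)–(4.000,4.298)
cell (3,8): code 1001 → (4.000,8.503)–(3.000,8.507)
cell (4,4): code 0110 → (4.000,4.298)–(5.000,4.918)
cell (4,7): code 1011 → (5.000,7.840)–(4.818,8.000)
cell (4,8): code 0001 → (4.818,8.000)–(4.000,8.503)
cell (5,4): code 0010 → (5.000,4.918)–(5.079,5.000)
cell (5,5): code 0011 → (5.079,5.000)–(5.624,6.000)
cell (5,6): code 0011 → (5.624,6.000)–(5.570,7.000)
cell (5,7): code 0001 → (5.570,7.000)–(5.000,7.840)
total: 16 segments, chained into 1 closed loop(s), length Σ = 13.326383

segments=16 loops=1 length=13.326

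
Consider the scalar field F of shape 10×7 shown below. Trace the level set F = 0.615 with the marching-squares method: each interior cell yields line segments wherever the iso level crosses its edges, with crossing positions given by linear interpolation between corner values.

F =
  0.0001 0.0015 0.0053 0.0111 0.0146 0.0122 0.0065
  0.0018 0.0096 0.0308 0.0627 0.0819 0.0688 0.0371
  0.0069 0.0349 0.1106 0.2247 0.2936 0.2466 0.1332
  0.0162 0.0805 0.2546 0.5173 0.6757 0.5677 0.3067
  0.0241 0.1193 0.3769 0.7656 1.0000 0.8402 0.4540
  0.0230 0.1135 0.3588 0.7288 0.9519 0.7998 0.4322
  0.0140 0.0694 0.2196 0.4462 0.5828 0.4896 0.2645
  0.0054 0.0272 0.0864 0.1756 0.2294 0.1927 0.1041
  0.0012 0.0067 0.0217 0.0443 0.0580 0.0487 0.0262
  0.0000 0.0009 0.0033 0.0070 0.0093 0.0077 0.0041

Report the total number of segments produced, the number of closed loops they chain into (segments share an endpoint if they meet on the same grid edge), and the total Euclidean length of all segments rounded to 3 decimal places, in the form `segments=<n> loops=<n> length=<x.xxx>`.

segments=12 loops=1 length=9.397

cell (2,3): code 0100 → (2.841,4.000)–(3.000,3.617)
cell (2,4): code 1000 → (3.000,4.562)–(2.841,4.000)
cell (3,2): code 0100 → (3.393,3.000)–(4.000,2.613)
cell (3,3): code 1110 → (3.000,3.617)–(3.393,3.000)
cell (3,4): code 1101 → (3.174,5.000)–(3.000,4.562)
cell (3,5): code 1000 → (4.000,5.583)–(3.174,5.000)
cell (4,2): code 0110 → (4.000,2.613)–(5.000,2.692)
cell (4,5): code 1001 → (5.000,5.503)–(4.000,5.583)
cell (5,2): code 0010 → (5.000,2.692)–(5.403,3.000)
cell (5,3): code 0011 → (5.403,3.000)–(5.913,4.000)
cell (5,4): code 0011 → (5.913,4.000)–(5.596,5.000)
cell (5,5): code 0001 → (5.596,5.000)–(5.000,5.503)
total: 12 segments, chained into 1 closed loop(s), length Σ = 9.397008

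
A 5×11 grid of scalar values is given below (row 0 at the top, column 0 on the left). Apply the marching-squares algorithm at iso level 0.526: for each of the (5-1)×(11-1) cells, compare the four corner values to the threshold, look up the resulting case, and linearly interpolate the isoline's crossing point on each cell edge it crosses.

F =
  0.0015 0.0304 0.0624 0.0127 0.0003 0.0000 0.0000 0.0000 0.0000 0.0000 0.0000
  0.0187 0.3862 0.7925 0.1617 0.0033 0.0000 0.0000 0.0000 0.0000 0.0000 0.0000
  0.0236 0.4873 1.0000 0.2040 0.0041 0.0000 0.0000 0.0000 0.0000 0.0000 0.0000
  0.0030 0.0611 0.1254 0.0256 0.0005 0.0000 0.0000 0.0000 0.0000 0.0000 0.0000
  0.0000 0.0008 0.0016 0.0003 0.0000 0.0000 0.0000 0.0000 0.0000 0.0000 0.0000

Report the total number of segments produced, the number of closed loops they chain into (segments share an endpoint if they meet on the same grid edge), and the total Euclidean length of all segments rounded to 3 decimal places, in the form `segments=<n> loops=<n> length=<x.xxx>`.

cell (0,1): code 0100 → (0.635,2.000)–(1.000,1.344)
cell (0,2): code 1000 → (1.000,2.422)–(0.635,2.000)
cell (1,1): code 0110 → (1.000,1.344)–(2.000,1.075)
cell (1,2): code 1001 → (2.000,2.595)–(1.000,2.422)
cell (2,1): code 0010 → (2.000,1.075)–(2.542,2.000)
cell (2,2): code 0001 → (2.542,2.000)–(2.000,2.595)
total: 6 segments, chained into 1 closed loop(s), length Σ = 5.236110

segments=6 loops=1 length=5.236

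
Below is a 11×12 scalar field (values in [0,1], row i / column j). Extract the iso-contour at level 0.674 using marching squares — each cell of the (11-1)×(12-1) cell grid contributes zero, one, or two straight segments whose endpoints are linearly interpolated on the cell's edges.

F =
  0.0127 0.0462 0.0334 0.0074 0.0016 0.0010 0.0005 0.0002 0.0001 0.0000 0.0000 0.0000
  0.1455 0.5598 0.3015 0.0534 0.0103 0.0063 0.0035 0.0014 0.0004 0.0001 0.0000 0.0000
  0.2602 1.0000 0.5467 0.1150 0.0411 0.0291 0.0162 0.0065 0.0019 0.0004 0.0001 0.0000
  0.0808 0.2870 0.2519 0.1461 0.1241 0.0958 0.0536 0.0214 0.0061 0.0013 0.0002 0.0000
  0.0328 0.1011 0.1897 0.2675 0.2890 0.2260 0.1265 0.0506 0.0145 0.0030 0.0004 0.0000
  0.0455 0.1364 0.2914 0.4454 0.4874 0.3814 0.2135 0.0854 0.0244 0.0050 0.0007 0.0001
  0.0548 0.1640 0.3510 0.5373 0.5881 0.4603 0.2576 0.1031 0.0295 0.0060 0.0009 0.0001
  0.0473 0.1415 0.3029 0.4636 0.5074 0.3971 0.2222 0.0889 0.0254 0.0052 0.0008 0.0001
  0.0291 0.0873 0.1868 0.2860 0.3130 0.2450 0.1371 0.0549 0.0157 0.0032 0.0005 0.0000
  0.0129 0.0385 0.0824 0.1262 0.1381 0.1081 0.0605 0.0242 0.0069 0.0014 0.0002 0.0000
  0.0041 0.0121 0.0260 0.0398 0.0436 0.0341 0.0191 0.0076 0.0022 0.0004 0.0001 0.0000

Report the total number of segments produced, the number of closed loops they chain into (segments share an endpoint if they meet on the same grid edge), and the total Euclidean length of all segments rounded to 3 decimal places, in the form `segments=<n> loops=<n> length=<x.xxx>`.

segments=4 loops=1 length=3.381

cell (1,0): code 0100 → (1.259,1.000)–(2.000,0.559)
cell (1,1): code 1000 → (2.000,1.719)–(1.259,1.000)
cell (2,0): code 0010 → (2.000,0.559)–(2.457,1.000)
cell (2,1): code 0001 → (2.457,1.000)–(2.000,1.719)
total: 4 segments, chained into 1 closed loop(s), length Σ = 3.381279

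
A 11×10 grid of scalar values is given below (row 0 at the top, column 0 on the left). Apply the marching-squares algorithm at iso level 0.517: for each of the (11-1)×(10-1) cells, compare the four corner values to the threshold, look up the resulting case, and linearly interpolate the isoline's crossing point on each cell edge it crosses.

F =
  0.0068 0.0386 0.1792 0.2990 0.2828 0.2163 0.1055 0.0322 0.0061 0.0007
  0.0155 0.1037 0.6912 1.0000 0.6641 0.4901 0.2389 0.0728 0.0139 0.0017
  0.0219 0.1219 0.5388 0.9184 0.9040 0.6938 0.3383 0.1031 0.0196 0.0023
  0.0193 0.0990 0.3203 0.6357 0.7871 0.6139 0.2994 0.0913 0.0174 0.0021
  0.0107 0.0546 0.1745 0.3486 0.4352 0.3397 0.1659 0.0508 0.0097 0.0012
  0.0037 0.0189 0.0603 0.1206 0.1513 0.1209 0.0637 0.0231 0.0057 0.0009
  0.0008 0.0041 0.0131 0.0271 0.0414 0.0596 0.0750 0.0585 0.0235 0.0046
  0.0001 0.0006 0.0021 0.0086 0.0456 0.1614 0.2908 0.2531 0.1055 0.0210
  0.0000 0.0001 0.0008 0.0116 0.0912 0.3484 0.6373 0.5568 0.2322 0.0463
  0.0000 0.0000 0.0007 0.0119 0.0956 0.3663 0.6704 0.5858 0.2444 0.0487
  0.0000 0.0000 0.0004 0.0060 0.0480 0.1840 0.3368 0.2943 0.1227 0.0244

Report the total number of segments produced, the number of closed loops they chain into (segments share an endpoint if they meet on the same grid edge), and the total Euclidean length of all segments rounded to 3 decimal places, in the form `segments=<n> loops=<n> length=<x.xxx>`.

segments=22 loops=2 length=16.884

cell (0,1): code 0100 → (0.660,2.000)–(1.000,1.703)
cell (0,2): code 1100 → (0.311,3.000)–(0.660,2.000)
cell (0,3): code 1100 → (0.614,4.000)–(0.311,3.000)
cell (0,4): code 1000 → (1.000,4.845)–(0.614,4.000)
cell (1,1): code 0110 → (1.000,1.703)–(2.000,1.948)
cell (1,4): code 1101 → (1.132,5.000)–(1.000,4.845)
cell (1,5): code 1000 → (2.000,5.497)–(1.132,5.000)
cell (2,1): code 0010 → (2.000,1.948)–(2.100,2.000)
cell (2,2): code 0111 → (2.100,2.000)–(3.000,2.624)
cell (2,5): code 1001 → (3.000,5.308)–(2.000,5.497)
cell (3,2): code 0010 → (3.000,2.624)–(3.413,3.000)
cell (3,3): code 0011 → (3.413,3.000)–(3.768,4.000)
cell (3,4): code 0011 → (3.768,4.000)–(3.353,5.000)
cell (3,5): code 0001 → (3.353,5.000)–(3.000,5.308)
cell (7,5): code 0100 → (7.653,6.000)–(8.000,5.584)
cell (7,6): code 1100 → (7.869,7.000)–(7.653,6.000)
cell (7,7): code 1000 → (8.000,7.123)–(7.869,7.000)
cell (8,5): code 0110 → (8.000,5.584)–(9.000,5.496)
cell (8,7): code 1001 → (9.000,7.202)–(8.000,7.123)
cell (9,5): code 0010 → (9.000,5.496)–(9.460,6.000)
cell (9,6): code 0011 → (9.460,6.000)–(9.236,7.000)
cell (9,7): code 0001 → (9.236,7.000)–(9.000,7.202)
total: 22 segments, chained into 2 closed loop(s), length Σ = 16.883688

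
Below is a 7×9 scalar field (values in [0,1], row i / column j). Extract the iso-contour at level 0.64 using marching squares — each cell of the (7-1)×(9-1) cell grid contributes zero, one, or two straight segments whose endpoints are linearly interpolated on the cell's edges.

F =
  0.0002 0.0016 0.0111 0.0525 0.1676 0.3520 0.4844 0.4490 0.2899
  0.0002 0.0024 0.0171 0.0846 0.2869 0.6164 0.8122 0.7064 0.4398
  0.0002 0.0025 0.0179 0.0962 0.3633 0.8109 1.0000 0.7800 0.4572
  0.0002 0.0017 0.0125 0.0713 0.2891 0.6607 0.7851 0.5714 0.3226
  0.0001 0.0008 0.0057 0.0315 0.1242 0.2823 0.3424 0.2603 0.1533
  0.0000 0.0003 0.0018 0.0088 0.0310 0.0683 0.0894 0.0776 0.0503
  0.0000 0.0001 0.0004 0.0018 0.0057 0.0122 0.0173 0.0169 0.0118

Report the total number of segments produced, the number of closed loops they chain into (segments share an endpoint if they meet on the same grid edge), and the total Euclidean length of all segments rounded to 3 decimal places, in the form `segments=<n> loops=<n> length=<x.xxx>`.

segments=12 loops=1 length=8.743

cell (0,5): code 0100 → (0.475,6.000)–(1.000,5.121)
cell (0,6): code 1100 → (0.742,7.000)–(0.475,6.000)
cell (0,7): code 1000 → (1.000,7.249)–(0.742,7.000)
cell (1,4): code 0100 → (1.121,5.000)–(2.000,4.618)
cell (1,5): code 1110 → (1.000,5.121)–(1.121,5.000)
cell (1,7): code 1001 → (2.000,7.434)–(1.000,7.249)
cell (2,4): code 0110 → (2.000,4.618)–(3.000,4.944)
cell (2,6): code 1011 → (3.000,6.679)–(2.671,7.000)
cell (2,7): code 0001 → (2.671,7.000)–(2.000,7.434)
cell (3,4): code 0010 → (3.000,4.944)–(3.055,5.000)
cell (3,5): code 0011 → (3.055,5.000)–(3.328,6.000)
cell (3,6): code 0001 → (3.328,6.000)–(3.000,6.679)
total: 12 segments, chained into 1 closed loop(s), length Σ = 8.743197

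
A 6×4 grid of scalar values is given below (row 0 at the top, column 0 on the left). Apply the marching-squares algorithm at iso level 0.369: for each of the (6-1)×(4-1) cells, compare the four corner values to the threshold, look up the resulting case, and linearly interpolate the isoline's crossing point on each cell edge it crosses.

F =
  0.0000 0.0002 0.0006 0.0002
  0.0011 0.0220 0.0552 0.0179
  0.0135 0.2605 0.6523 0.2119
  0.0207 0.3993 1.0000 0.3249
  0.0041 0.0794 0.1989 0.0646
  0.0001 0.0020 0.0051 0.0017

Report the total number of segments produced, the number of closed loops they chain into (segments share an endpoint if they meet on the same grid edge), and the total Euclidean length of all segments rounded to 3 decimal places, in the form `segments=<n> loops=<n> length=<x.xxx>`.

cell (1,1): code 0100 → (1.526,2.000)–(2.000,1.277)
cell (1,2): code 1000 → (2.000,2.643)–(1.526,2.000)
cell (2,0): code 0100 → (2.782,1.000)–(3.000,0.920)
cell (2,1): code 1110 → (2.000,1.277)–(2.782,1.000)
cell (2,2): code 1001 → (3.000,2.935)–(2.000,2.643)
cell (3,0): code 0010 → (3.000,0.920)–(3.095,1.000)
cell (3,1): code 0011 → (3.095,1.000)–(3.788,2.000)
cell (3,2): code 0001 → (3.788,2.000)–(3.000,2.935)
total: 8 segments, chained into 1 closed loop(s), length Σ = 6.330503

segments=8 loops=1 length=6.331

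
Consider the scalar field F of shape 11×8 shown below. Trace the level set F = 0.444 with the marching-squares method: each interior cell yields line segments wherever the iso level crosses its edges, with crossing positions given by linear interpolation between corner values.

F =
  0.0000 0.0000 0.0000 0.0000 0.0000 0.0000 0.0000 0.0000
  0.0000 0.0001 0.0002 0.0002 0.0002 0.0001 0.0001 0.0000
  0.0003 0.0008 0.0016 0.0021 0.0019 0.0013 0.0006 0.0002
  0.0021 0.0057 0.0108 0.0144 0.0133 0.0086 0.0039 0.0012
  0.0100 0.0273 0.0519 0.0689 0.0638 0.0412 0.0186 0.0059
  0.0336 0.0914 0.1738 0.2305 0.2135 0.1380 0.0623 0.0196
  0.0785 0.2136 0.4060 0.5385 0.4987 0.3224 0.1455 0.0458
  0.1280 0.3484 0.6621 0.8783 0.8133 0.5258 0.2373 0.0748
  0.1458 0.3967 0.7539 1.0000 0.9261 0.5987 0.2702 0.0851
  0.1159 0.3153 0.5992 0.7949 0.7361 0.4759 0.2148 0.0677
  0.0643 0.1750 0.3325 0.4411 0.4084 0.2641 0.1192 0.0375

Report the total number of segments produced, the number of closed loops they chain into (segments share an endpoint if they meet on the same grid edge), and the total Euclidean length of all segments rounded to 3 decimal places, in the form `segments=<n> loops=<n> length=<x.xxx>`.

segments=16 loops=1 length=13.439

cell (5,2): code 0100 → (5.693,3.000)–(6.000,2.287)
cell (5,3): code 1100 → (5.808,4.000)–(5.693,3.000)
cell (5,4): code 1000 → (6.000,4.310)–(5.808,4.000)
cell (6,1): code 0100 → (6.148,2.000)–(7.000,1.305)
cell (6,2): code 1110 → (6.000,2.287)–(6.148,2.000)
cell (6,4): code 1101 → (6.598,5.000)–(6.000,4.310)
cell (6,5): code 1000 → (7.000,5.284)–(6.598,5.000)
cell (7,1): code 0110 → (7.000,1.305)–(8.000,1.132)
cell (7,5): code 1001 → (8.000,5.471)–(7.000,5.284)
cell (8,1): code 0110 → (8.000,1.132)–(9.000,1.453)
cell (8,5): code 1001 → (9.000,5.122)–(8.000,5.471)
cell (9,1): code 0010 → (9.000,1.453)–(9.582,2.000)
cell (9,2): code 0011 → (9.582,2.000)–(9.992,3.000)
cell (9,3): code 0011 → (9.992,3.000)–(9.891,4.000)
cell (9,4): code 0011 → (9.891,4.000)–(9.151,5.000)
cell (9,5): code 0001 → (9.151,5.000)–(9.000,5.122)
total: 16 segments, chained into 1 closed loop(s), length Σ = 13.438924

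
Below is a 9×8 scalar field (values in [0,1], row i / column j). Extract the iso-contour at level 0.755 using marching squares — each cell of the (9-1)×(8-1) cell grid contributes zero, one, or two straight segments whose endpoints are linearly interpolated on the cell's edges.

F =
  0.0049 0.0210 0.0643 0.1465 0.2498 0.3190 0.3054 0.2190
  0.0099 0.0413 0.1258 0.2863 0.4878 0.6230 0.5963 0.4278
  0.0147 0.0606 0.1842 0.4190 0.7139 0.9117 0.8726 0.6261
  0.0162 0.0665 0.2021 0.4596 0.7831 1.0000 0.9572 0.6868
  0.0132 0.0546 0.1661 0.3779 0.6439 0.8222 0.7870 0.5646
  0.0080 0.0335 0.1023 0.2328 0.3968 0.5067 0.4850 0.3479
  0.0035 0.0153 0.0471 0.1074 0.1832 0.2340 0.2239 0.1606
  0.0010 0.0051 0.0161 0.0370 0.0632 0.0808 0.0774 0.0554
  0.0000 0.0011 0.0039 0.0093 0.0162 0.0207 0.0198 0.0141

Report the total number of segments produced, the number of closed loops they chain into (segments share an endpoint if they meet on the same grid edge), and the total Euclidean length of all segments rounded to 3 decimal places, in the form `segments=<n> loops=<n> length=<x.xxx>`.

segments=12 loops=1 length=8.705

cell (1,4): code 0100 → (1.457,5.000)–(2.000,4.208)
cell (1,5): code 1100 → (1.574,6.000)–(1.457,5.000)
cell (1,6): code 1000 → (2.000,6.477)–(1.574,6.000)
cell (2,3): code 0100 → (2.594,4.000)–(3.000,3.913)
cell (2,4): code 1110 → (2.000,4.208)–(2.594,4.000)
cell (2,6): code 1001 → (3.000,6.748)–(2.000,6.477)
cell (3,3): code 0010 → (3.000,3.913)–(3.202,4.000)
cell (3,4): code 0111 → (3.202,4.000)–(4.000,4.623)
cell (3,6): code 1001 → (4.000,6.144)–(3.000,6.748)
cell (4,4): code 0010 → (4.000,4.623)–(4.213,5.000)
cell (4,5): code 0011 → (4.213,5.000)–(4.106,6.000)
cell (4,6): code 0001 → (4.106,6.000)–(4.000,6.144)
total: 12 segments, chained into 1 closed loop(s), length Σ = 8.704818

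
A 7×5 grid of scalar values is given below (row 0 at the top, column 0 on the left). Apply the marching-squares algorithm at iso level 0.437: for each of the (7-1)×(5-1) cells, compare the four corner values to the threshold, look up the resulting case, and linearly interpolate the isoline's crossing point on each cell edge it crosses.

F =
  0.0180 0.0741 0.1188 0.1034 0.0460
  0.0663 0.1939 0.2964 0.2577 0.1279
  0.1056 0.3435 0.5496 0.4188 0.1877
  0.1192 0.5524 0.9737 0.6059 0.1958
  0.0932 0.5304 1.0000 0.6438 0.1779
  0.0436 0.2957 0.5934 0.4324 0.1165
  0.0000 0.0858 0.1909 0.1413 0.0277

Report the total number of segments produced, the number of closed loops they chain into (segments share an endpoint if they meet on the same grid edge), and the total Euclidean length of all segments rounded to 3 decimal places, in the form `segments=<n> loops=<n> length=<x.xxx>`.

segments=14 loops=1 length=10.116

cell (1,1): code 0100 → (1.555,2.000)–(2.000,1.454)
cell (1,2): code 1000 → (2.000,2.861)–(1.555,2.000)
cell (2,0): code 0100 → (2.448,1.000)–(3.000,0.734)
cell (2,1): code 1110 → (2.000,1.454)–(2.448,1.000)
cell (2,2): code 1101 → (2.097,3.000)–(2.000,2.861)
cell (2,3): code 1000 → (3.000,3.412)–(2.097,3.000)
cell (3,0): code 0110 → (3.000,0.734)–(4.000,0.786)
cell (3,3): code 1001 → (4.000,3.444)–(3.000,3.412)
cell (4,0): code 0010 → (4.000,0.786)–(4.398,1.000)
cell (4,1): code 0111 → (4.398,1.000)–(5.000,1.475)
cell (4,2): code 1011 → (5.000,2.971)–(4.978,3.000)
cell (4,3): code 0001 → (4.978,3.000)–(4.000,3.444)
cell (5,1): code 0010 → (5.000,1.475)–(5.389,2.000)
cell (5,2): code 0001 → (5.389,2.000)–(5.000,2.971)
total: 14 segments, chained into 1 closed loop(s), length Σ = 10.116053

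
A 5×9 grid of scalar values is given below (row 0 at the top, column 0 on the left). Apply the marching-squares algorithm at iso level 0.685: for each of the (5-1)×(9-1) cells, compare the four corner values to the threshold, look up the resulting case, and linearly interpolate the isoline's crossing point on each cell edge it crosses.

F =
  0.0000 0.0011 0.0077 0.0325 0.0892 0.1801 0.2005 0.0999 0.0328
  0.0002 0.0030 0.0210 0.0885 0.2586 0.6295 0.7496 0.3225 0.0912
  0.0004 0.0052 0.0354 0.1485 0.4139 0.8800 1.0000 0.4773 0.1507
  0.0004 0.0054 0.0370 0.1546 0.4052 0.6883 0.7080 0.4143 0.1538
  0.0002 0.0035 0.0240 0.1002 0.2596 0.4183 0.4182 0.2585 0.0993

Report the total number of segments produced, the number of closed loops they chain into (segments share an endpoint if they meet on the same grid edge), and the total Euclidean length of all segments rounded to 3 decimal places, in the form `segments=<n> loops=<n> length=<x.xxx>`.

cell (0,5): code 0100 → (0.882,6.000)–(1.000,5.462)
cell (0,6): code 1000 → (1.000,6.151)–(0.882,6.000)
cell (1,4): code 0100 → (1.222,5.000)–(2.000,4.582)
cell (1,5): code 1110 → (1.000,5.462)–(1.222,5.000)
cell (1,6): code 1001 → (2.000,6.603)–(1.000,6.151)
cell (2,4): code 0110 → (2.000,4.582)–(3.000,4.988)
cell (2,6): code 1001 → (3.000,6.078)–(2.000,6.603)
cell (3,4): code 0010 → (3.000,4.988)–(3.012,5.000)
cell (3,5): code 0011 → (3.012,5.000)–(3.079,6.000)
cell (3,6): code 0001 → (3.079,6.000)–(3.000,6.078)
total: 10 segments, chained into 1 closed loop(s), length Σ = 6.574906

segments=10 loops=1 length=6.575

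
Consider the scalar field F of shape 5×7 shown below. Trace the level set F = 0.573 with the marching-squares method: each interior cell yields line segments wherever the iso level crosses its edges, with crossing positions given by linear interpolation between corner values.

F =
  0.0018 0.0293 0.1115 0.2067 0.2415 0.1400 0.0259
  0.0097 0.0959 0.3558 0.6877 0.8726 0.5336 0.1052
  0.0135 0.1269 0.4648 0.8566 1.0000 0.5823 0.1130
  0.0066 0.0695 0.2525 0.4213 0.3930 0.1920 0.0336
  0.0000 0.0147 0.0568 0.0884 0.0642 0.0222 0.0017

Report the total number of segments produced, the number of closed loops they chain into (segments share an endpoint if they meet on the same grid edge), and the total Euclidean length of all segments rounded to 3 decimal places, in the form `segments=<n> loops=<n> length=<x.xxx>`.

cell (0,2): code 0100 → (0.762,3.000)–(1.000,2.654)
cell (0,3): code 1100 → (0.525,4.000)–(0.762,3.000)
cell (0,4): code 1000 → (1.000,4.884)–(0.525,4.000)
cell (1,2): code 0110 → (1.000,2.654)–(2.000,2.276)
cell (1,4): code 1101 → (1.809,5.000)–(1.000,4.884)
cell (1,5): code 1000 → (2.000,5.020)–(1.809,5.000)
cell (2,2): code 0010 → (2.000,2.276)–(2.652,3.000)
cell (2,3): code 0011 → (2.652,3.000)–(2.703,4.000)
cell (2,4): code 0011 → (2.703,4.000)–(2.024,5.000)
cell (2,5): code 0001 → (2.024,5.000)–(2.000,5.020)
total: 10 segments, chained into 1 closed loop(s), length Σ = 7.744380

segments=10 loops=1 length=7.744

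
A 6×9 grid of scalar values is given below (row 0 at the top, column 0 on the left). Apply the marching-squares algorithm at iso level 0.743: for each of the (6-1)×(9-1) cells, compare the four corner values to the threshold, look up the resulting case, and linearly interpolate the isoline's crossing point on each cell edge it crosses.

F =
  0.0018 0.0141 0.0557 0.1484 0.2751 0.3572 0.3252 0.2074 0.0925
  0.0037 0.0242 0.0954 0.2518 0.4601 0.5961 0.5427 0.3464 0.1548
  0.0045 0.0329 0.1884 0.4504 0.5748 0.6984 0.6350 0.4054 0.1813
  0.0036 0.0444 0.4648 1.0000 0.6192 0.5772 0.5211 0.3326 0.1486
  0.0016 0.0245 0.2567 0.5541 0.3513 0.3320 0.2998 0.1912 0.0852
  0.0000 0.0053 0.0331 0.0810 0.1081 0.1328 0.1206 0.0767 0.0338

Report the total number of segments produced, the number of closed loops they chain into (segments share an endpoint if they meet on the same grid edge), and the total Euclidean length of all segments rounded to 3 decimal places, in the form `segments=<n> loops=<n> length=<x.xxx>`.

cell (2,2): code 0100 → (2.532,3.000)–(3.000,2.520)
cell (2,3): code 1000 → (3.000,3.675)–(2.532,3.000)
cell (3,2): code 0010 → (3.000,2.520)–(3.576,3.000)
cell (3,3): code 0001 → (3.576,3.000)–(3.000,3.675)
total: 4 segments, chained into 1 closed loop(s), length Σ = 3.129022

segments=4 loops=1 length=3.129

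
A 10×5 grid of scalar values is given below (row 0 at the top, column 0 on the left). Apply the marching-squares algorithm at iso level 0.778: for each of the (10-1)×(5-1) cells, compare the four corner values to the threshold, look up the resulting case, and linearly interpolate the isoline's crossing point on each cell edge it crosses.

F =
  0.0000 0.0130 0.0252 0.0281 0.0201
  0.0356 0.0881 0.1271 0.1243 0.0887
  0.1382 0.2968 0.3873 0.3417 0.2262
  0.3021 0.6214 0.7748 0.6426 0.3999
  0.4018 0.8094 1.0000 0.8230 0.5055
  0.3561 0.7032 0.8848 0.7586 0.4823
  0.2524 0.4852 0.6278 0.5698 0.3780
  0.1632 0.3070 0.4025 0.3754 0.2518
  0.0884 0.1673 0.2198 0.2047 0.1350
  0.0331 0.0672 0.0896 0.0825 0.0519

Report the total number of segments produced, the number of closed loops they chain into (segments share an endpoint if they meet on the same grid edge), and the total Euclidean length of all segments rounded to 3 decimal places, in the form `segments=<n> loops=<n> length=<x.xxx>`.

segments=10 loops=1 length=6.841

cell (3,0): code 0100 → (3.833,1.000)–(4.000,0.923)
cell (3,1): code 1100 → (3.014,2.000)–(3.833,1.000)
cell (3,2): code 1100 → (3.751,3.000)–(3.014,2.000)
cell (3,3): code 1000 → (4.000,3.142)–(3.751,3.000)
cell (4,0): code 0010 → (4.000,0.923)–(4.296,1.000)
cell (4,1): code 0111 → (4.296,1.000)–(5.000,1.412)
cell (4,2): code 1011 → (5.000,2.846)–(4.699,3.000)
cell (4,3): code 0001 → (4.699,3.000)–(4.000,3.142)
cell (5,1): code 0010 → (5.000,1.412)–(5.416,2.000)
cell (5,2): code 0001 → (5.416,2.000)–(5.000,2.846)
total: 10 segments, chained into 1 closed loop(s), length Σ = 6.840687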